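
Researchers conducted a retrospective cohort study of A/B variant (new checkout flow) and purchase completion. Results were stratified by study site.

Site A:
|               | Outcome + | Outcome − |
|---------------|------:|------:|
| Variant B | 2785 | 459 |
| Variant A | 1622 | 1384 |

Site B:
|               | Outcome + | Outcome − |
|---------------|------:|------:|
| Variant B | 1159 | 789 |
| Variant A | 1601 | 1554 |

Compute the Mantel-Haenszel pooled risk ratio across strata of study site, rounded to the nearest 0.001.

1.415

RR_MH = Σ(aᵢ·n₀ᵢ/nᵢ) / Σ(cᵢ·n₁ᵢ/nᵢ), with n₁ᵢ = aᵢ+bᵢ (exposed), n₀ᵢ = cᵢ+dᵢ (unexposed), nᵢ = n₁ᵢ+n₀ᵢ.
Stratum 1 (Site A): n₁ = 3244, n₀ = 3006, n = 6250; a·n₀/n = 2785·3006/6250 = 1339.4736; c·n₁/n = 1622·3244/6250 = 841.8829
Stratum 2 (Site B): n₁ = 1948, n₀ = 3155, n = 5103; a·n₀/n = 1159·3155/5103 = 716.5677; c·n₁/n = 1601·1948/5103 = 611.1597
RR_MH = (1339.4736 + 716.5677) / (841.8829 + 611.1597) = 2056.0413 / 1453.0426 = 1.41499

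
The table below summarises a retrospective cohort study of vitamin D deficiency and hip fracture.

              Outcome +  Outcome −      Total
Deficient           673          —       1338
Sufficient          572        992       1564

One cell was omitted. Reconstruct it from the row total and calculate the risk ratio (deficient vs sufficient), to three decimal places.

The missing cell is in the exposed row: 1338 − 673 = 665.
So a = 673, b = 665, c = 572, d = 992.
RR = [a/(a+b)] / [c/(c+d)] = (673/1338) / (572/1564) = 0.50299/0.36573 = 1.37531

1.375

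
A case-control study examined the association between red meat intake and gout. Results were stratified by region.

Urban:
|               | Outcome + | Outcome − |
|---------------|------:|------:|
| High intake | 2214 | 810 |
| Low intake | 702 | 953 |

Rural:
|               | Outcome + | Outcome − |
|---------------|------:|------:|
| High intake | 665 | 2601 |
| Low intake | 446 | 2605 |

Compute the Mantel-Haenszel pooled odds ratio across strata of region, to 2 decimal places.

OR_MH = Σ(aᵢdᵢ/nᵢ) / Σ(bᵢcᵢ/nᵢ), where nᵢ is the stratum total.
Stratum 1 (Urban): n = 4679; a·d/n = 2214·953/4679 = 450.9387; b·c/n = 810·702/4679 = 121.5260
Stratum 2 (Rural): n = 6317; a·d/n = 665·2605/6317 = 274.2322; b·c/n = 2601·446/6317 = 183.6388
OR_MH = (450.9387 + 274.2322) / (121.5260 + 183.6388) = 725.1709 / 305.1647 = 2.37633

2.38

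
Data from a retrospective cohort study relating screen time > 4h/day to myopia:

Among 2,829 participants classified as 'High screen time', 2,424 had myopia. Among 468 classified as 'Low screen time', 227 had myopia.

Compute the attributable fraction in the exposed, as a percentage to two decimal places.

From the description: a = 2424, b = 405, c = 227, d = 241.
Risk in exposed = 2424/2829 = 0.85684; risk in unexposed = 227/468 = 0.48504.
RR = 0.85684/0.48504 = 1.76652
AR% = (RR − 1)/RR × 100 = (1.76652 − 1)/1.76652 × 100 = 43.3917%

43.39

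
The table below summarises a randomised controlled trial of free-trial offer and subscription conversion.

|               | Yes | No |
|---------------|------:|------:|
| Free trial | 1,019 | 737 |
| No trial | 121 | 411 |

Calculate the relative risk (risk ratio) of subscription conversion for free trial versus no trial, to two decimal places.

2.55

Cells: a = 1019, b = 737, c = 121, d = 411.
Risk in exposed = 1019/1756 = 0.58030; risk in unexposed = 121/532 = 0.22744.
RR = 0.58030 / 0.22744 = 2.55138
The risk among the exposed is 2.55 times that among the unexposed.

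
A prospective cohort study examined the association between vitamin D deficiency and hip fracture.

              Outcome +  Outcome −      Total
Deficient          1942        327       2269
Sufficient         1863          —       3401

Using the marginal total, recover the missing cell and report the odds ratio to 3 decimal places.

4.903

The missing cell is in the unexposed row: 3401 − 1863 = 1538.
So a = 1942, b = 327, c = 1863, d = 1538.
OR = (a·d)/(b·c) = (1942 × 1538) / (327 × 1863) = 2986796 / 609201 = 4.90281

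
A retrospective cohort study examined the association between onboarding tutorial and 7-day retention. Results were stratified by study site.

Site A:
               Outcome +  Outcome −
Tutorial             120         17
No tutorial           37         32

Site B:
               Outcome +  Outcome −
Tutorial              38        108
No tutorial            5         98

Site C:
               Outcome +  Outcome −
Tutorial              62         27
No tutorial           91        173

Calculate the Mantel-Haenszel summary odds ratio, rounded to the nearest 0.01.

OR_MH = Σ(aᵢdᵢ/nᵢ) / Σ(bᵢcᵢ/nᵢ), where nᵢ is the stratum total.
Stratum 1 (Site A): n = 206; a·d/n = 120·32/206 = 18.6408; b·c/n = 17·37/206 = 3.0534
Stratum 2 (Site B): n = 249; a·d/n = 38·98/249 = 14.9558; b·c/n = 108·5/249 = 2.1687
Stratum 3 (Site C): n = 353; a·d/n = 62·173/353 = 30.3853; b·c/n = 27·91/353 = 6.9603
OR_MH = (18.6408 + 14.9558 + 30.3853) / (3.0534 + 2.1687 + 6.9603) = 63.9819 / 12.1824 = 5.25199

5.25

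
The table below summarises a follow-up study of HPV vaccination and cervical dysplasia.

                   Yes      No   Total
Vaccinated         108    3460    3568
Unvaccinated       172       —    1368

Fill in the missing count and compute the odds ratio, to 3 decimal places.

The missing cell is in the unexposed row: 1368 − 172 = 1196.
So a = 108, b = 3460, c = 172, d = 1196.
OR = (a·d)/(b·c) = (108 × 1196) / (3460 × 172) = 129168 / 595120 = 0.21705

0.217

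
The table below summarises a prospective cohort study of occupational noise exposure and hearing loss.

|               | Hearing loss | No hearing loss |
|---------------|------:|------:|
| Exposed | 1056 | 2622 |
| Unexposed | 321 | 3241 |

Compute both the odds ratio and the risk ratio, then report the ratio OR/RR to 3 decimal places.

Cells: a = 1056, b = 2622, c = 321, d = 3241.
OR = (1056·3241)/(2622·321) = 3422496/841662 = 4.06635
Risk in exposed = 1056/3678 = 0.28711; risk in unexposed = 321/3562 = 0.09012; RR = 3.18597
OR/RR = 4.06635 / 3.18597 = 1.27633
The outcome is not rare, so the OR lies further from 1 than the RR.

1.276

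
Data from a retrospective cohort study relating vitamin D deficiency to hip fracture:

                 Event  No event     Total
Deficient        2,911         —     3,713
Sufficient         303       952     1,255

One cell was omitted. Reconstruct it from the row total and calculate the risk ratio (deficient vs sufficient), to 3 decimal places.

The missing cell is in the exposed row: 3713 − 2911 = 802.
So a = 2911, b = 802, c = 303, d = 952.
RR = [a/(a+b)] / [c/(c+d)] = (2911/3713) / (303/1255) = 0.78400/0.24143 = 3.24727

3.247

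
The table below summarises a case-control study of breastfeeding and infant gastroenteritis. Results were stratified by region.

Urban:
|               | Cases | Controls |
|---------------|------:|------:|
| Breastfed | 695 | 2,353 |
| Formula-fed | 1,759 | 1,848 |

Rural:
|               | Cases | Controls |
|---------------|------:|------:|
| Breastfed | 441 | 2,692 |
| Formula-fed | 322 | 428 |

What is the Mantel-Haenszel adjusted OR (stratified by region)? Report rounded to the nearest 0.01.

OR_MH = Σ(aᵢdᵢ/nᵢ) / Σ(bᵢcᵢ/nᵢ), where nᵢ is the stratum total.
Stratum 1 (Urban): n = 6655; a·d/n = 695·1848/6655 = 192.9917; b·c/n = 2353·1759/6655 = 621.9274
Stratum 2 (Rural): n = 3883; a·d/n = 441·428/3883 = 48.6088; b·c/n = 2692·322/3883 = 223.2356
OR_MH = (192.9917 + 48.6088) / (621.9274 + 223.2356) = 241.6005 / 845.1631 = 0.28586

0.29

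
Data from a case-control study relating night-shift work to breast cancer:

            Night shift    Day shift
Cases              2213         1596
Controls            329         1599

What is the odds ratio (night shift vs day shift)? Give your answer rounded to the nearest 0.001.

6.739

Reading the table with exposure as columns: a = 2213 (Night shift, case), b = 329 (Night shift, non-case), c = 1596 (Day shift, case), d = 1599.
OR = (a·d)/(b·c) = (2213 × 1599) / (329 × 1596) = 3538587 / 525084 = 6.73909
The odds of breast cancer are about 6.74 times as high in the night shift group.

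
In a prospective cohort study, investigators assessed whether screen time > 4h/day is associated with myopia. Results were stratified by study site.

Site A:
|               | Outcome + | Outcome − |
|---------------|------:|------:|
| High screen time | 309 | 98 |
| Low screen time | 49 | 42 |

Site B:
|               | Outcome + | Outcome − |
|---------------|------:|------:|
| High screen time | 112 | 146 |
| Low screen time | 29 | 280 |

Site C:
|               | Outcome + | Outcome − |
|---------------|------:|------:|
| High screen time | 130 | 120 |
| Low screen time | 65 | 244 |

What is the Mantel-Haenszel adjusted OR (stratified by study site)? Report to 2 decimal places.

4.45

OR_MH = Σ(aᵢdᵢ/nᵢ) / Σ(bᵢcᵢ/nᵢ), where nᵢ is the stratum total.
Stratum 1 (Site A): n = 498; a·d/n = 309·42/498 = 26.0602; b·c/n = 98·49/498 = 9.6426
Stratum 2 (Site B): n = 567; a·d/n = 112·280/567 = 55.3086; b·c/n = 146·29/567 = 7.4674
Stratum 3 (Site C): n = 559; a·d/n = 130·244/559 = 56.7442; b·c/n = 120·65/559 = 13.9535
OR_MH = (26.0602 + 55.3086 + 56.7442) / (9.6426 + 7.4674 + 13.9535) = 138.1131 / 31.0634 = 4.44616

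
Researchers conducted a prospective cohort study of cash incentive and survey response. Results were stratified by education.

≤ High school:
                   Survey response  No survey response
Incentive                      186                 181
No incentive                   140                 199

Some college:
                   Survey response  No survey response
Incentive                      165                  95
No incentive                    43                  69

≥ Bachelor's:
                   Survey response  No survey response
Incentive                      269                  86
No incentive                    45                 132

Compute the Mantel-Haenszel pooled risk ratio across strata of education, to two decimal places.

RR_MH = Σ(aᵢ·n₀ᵢ/nᵢ) / Σ(cᵢ·n₁ᵢ/nᵢ), with n₁ᵢ = aᵢ+bᵢ (exposed), n₀ᵢ = cᵢ+dᵢ (unexposed), nᵢ = n₁ᵢ+n₀ᵢ.
Stratum 1 (≤ High school): n₁ = 367, n₀ = 339, n = 706; a·n₀/n = 186·339/706 = 89.3116; c·n₁/n = 140·367/706 = 72.7762
Stratum 2 (Some college): n₁ = 260, n₀ = 112, n = 372; a·n₀/n = 165·112/372 = 49.6774; c·n₁/n = 43·260/372 = 30.0538
Stratum 3 (≥ Bachelor's): n₁ = 355, n₀ = 177, n = 532; a·n₀/n = 269·177/532 = 89.4981; c·n₁/n = 45·355/532 = 30.0282
RR_MH = (89.3116 + 49.6774 + 89.4981) / (72.7762 + 30.0538 + 30.0282) = 228.4872 / 132.8582 = 1.71978

1.72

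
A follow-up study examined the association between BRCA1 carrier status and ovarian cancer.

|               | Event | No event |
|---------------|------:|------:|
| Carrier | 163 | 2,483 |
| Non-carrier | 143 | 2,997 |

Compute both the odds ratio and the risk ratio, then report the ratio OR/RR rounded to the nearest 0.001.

1.017

Cells: a = 163, b = 2483, c = 143, d = 2997.
OR = (163·2997)/(2483·143) = 488511/355069 = 1.37582
Risk in exposed = 163/2646 = 0.06160; risk in unexposed = 143/3140 = 0.04554; RR = 1.35267
OR/RR = 1.37582 / 1.35267 = 1.01712
The outcome is rare in both groups, so OR ≈ RR (ratio near 1).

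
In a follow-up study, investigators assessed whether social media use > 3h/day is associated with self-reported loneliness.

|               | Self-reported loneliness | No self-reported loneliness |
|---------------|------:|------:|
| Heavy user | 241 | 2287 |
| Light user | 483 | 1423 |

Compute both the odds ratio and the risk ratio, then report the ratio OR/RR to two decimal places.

Cells: a = 241, b = 2287, c = 483, d = 1423.
OR = (241·1423)/(2287·483) = 342943/1104621 = 0.31046
Risk in exposed = 241/2528 = 0.09533; risk in unexposed = 483/1906 = 0.25341; RR = 0.37620
OR/RR = 0.31046 / 0.37620 = 0.82526
The outcome is not rare, so the OR lies further from 1 than the RR.

0.83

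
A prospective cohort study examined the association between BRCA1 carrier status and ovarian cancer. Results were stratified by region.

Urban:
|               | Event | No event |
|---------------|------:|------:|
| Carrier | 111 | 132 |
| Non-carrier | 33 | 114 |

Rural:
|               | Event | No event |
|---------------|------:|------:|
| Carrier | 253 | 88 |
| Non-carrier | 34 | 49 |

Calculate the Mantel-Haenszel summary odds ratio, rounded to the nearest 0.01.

OR_MH = Σ(aᵢdᵢ/nᵢ) / Σ(bᵢcᵢ/nᵢ), where nᵢ is the stratum total.
Stratum 1 (Urban): n = 390; a·d/n = 111·114/390 = 32.4462; b·c/n = 132·33/390 = 11.1692
Stratum 2 (Rural): n = 424; a·d/n = 253·49/424 = 29.2382; b·c/n = 88·34/424 = 7.0566
OR_MH = (32.4462 + 29.2382) / (11.1692 + 7.0566) = 61.6844 / 18.2258 = 3.38445

3.38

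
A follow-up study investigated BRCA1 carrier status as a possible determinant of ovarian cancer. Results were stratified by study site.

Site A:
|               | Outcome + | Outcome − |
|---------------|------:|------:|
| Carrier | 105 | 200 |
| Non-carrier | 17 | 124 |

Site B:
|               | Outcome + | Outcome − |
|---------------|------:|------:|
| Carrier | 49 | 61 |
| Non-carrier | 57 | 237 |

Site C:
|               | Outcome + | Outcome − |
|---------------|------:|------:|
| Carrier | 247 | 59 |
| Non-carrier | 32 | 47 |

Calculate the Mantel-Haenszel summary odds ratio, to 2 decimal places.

OR_MH = Σ(aᵢdᵢ/nᵢ) / Σ(bᵢcᵢ/nᵢ), where nᵢ is the stratum total.
Stratum 1 (Site A): n = 446; a·d/n = 105·124/446 = 29.1928; b·c/n = 200·17/446 = 7.6233
Stratum 2 (Site B): n = 404; a·d/n = 49·237/404 = 28.7450; b·c/n = 61·57/404 = 8.6064
Stratum 3 (Site C): n = 385; a·d/n = 247·47/385 = 30.1532; b·c/n = 59·32/385 = 4.9039
OR_MH = (29.1928 + 28.7450 + 30.1532) / (7.6233 + 8.6064 + 4.9039) = 88.0911 / 21.1337 = 4.16829

4.17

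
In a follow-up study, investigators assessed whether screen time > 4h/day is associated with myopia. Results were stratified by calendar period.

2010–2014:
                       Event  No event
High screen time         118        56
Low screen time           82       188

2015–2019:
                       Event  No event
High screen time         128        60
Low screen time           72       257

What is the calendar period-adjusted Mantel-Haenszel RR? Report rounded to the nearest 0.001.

2.627

RR_MH = Σ(aᵢ·n₀ᵢ/nᵢ) / Σ(cᵢ·n₁ᵢ/nᵢ), with n₁ᵢ = aᵢ+bᵢ (exposed), n₀ᵢ = cᵢ+dᵢ (unexposed), nᵢ = n₁ᵢ+n₀ᵢ.
Stratum 1 (2010–2014): n₁ = 174, n₀ = 270, n = 444; a·n₀/n = 118·270/444 = 71.7568; c·n₁/n = 82·174/444 = 32.1351
Stratum 2 (2015–2019): n₁ = 188, n₀ = 329, n = 517; a·n₀/n = 128·329/517 = 81.4545; c·n₁/n = 72·188/517 = 26.1818
RR_MH = (71.7568 + 81.4545) / (32.1351 + 26.1818) = 153.2113 / 58.3170 = 2.62722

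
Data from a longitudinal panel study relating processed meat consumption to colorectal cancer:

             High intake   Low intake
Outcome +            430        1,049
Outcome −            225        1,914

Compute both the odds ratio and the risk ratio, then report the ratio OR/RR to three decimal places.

1.880

Reading the table with exposure as columns: a = 430 (High intake, case), b = 225 (High intake, non-case), c = 1049 (Low intake, case), d = 1914.
OR = (430·1914)/(225·1049) = 823020/236025 = 3.48700
Risk in exposed = 430/655 = 0.65649; risk in unexposed = 1049/2963 = 0.35403; RR = 1.85431
OR/RR = 3.48700 / 1.85431 = 1.88048
The outcome is not rare, so the OR lies further from 1 than the RR.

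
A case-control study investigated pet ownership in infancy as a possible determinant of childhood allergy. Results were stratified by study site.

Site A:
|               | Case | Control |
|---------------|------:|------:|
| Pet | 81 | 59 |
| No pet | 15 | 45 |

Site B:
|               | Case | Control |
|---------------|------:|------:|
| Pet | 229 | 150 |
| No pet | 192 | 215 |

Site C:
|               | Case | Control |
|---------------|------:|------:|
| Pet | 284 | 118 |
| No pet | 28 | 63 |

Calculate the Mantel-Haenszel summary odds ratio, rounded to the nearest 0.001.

OR_MH = Σ(aᵢdᵢ/nᵢ) / Σ(bᵢcᵢ/nᵢ), where nᵢ is the stratum total.
Stratum 1 (Site A): n = 200; a·d/n = 81·45/200 = 18.2250; b·c/n = 59·15/200 = 4.4250
Stratum 2 (Site B): n = 786; a·d/n = 229·215/786 = 62.6399; b·c/n = 150·192/786 = 36.6412
Stratum 3 (Site C): n = 493; a·d/n = 284·63/493 = 36.2921; b·c/n = 118·28/493 = 6.7018
OR_MH = (18.2250 + 62.6399 + 36.2921) / (4.4250 + 36.6412 + 6.7018) = 117.1570 / 47.7680 = 2.45262

2.453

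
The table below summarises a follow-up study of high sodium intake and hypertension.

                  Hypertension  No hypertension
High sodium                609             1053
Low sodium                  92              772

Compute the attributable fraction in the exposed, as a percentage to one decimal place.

Cells: a = 609, b = 1053, c = 92, d = 772.
Risk in exposed = 609/1662 = 0.36643; risk in unexposed = 92/864 = 0.10648.
RR = 0.36643/0.10648 = 3.44122
AR% = (RR − 1)/RR × 100 = (3.44122 − 1)/3.44122 × 100 = 70.9405%

70.9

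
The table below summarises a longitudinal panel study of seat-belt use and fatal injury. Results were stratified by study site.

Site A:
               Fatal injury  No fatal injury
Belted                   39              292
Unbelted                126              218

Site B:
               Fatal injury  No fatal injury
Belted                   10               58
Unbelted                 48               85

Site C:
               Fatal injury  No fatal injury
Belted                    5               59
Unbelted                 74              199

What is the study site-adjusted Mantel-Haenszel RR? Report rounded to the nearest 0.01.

0.33

RR_MH = Σ(aᵢ·n₀ᵢ/nᵢ) / Σ(cᵢ·n₁ᵢ/nᵢ), with n₁ᵢ = aᵢ+bᵢ (exposed), n₀ᵢ = cᵢ+dᵢ (unexposed), nᵢ = n₁ᵢ+n₀ᵢ.
Stratum 1 (Site A): n₁ = 331, n₀ = 344, n = 675; a·n₀/n = 39·344/675 = 19.8756; c·n₁/n = 126·331/675 = 61.7867
Stratum 2 (Site B): n₁ = 68, n₀ = 133, n = 201; a·n₀/n = 10·133/201 = 6.6169; c·n₁/n = 48·68/201 = 16.2388
Stratum 3 (Site C): n₁ = 64, n₀ = 273, n = 337; a·n₀/n = 5·273/337 = 4.0504; c·n₁/n = 74·64/337 = 14.0534
RR_MH = (19.8756 + 6.6169 + 4.0504) / (61.7867 + 16.2388 + 14.0534) = 30.5429 / 92.0789 = 0.33170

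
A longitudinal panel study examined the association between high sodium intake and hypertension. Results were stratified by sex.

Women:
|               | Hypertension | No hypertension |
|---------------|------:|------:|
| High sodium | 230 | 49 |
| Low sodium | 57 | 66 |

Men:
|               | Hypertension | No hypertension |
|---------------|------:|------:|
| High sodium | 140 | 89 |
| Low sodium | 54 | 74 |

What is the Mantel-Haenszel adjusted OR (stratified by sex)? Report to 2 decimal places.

OR_MH = Σ(aᵢdᵢ/nᵢ) / Σ(bᵢcᵢ/nᵢ), where nᵢ is the stratum total.
Stratum 1 (Women): n = 402; a·d/n = 230·66/402 = 37.7612; b·c/n = 49·57/402 = 6.9478
Stratum 2 (Men): n = 357; a·d/n = 140·74/357 = 29.0196; b·c/n = 89·54/357 = 13.4622
OR_MH = (37.7612 + 29.0196) / (6.9478 + 13.4622) = 66.7808 / 20.4099 = 3.27197

3.27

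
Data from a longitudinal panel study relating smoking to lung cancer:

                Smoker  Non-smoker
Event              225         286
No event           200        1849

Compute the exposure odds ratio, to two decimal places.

Reading the table with exposure as columns: a = 225 (Smoker, case), b = 200 (Smoker, non-case), c = 286 (Non-smoker, case), d = 1849.
OR = (a·d)/(b·c) = (225 × 1849) / (200 × 286) = 416025 / 57200 = 7.27316
The odds of lung cancer are about 7.27 times as high in the smoker group.

7.27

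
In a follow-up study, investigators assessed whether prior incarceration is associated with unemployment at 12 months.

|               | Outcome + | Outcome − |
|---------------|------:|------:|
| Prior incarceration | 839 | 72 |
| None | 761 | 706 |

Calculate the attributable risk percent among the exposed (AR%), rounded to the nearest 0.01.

43.67

Cells: a = 839, b = 72, c = 761, d = 706.
Risk in exposed = 839/911 = 0.92097; risk in unexposed = 761/1467 = 0.51875.
RR = 0.92097/0.51875 = 1.77537
AR% = (RR − 1)/RR × 100 = (1.77537 − 1)/1.77537 × 100 = 43.6737%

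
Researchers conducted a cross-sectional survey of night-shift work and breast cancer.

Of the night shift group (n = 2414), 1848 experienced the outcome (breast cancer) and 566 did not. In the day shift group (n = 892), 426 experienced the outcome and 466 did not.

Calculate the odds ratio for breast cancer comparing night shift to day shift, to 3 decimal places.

From the description: a = 1848, b = 566, c = 426, d = 466.
OR = (a·d)/(b·c) = (1848 × 466) / (566 × 426) = 861168 / 241116 = 3.57159
The odds of breast cancer are about 3.57 times as high in the night shift group.

3.572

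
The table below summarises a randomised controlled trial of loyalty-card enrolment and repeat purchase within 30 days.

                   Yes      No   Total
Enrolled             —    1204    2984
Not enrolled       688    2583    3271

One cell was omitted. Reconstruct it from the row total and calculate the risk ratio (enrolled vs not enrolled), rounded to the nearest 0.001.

2.836

The missing cell is in the exposed row: 2984 − 1204 = 1780.
So a = 1780, b = 1204, c = 688, d = 2583.
RR = [a/(a+b)] / [c/(c+d)] = (1780/2984) / (688/3271) = 0.59651/0.21033 = 2.83605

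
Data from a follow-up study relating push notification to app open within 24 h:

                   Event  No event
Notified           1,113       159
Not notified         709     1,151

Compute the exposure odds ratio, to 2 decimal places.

Cells: a = 1113, b = 159, c = 709, d = 1151.
OR = (a·d)/(b·c) = (1113 × 1151) / (159 × 709) = 1281063 / 112731 = 11.36389
The odds of app open within 24 h are about 11.36 times as high in the notified group.

11.36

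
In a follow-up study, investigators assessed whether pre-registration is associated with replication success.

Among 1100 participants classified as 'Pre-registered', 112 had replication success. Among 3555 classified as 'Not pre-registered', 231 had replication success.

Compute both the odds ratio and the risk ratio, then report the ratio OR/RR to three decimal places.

From the description: a = 112, b = 988, c = 231, d = 3324.
OR = (112·3324)/(988·231) = 372288/228228 = 1.63121
Risk in exposed = 112/1100 = 0.10182; risk in unexposed = 231/3555 = 0.06498; RR = 1.56694
OR/RR = 1.63121 / 1.56694 = 1.04102
The outcome is not rare, so the OR lies further from 1 than the RR.

1.041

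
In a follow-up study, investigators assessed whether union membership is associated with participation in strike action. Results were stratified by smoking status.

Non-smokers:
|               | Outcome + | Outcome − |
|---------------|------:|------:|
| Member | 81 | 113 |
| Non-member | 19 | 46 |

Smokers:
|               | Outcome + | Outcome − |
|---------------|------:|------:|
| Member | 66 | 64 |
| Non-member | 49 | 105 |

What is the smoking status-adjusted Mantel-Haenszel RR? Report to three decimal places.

1.531

RR_MH = Σ(aᵢ·n₀ᵢ/nᵢ) / Σ(cᵢ·n₁ᵢ/nᵢ), with n₁ᵢ = aᵢ+bᵢ (exposed), n₀ᵢ = cᵢ+dᵢ (unexposed), nᵢ = n₁ᵢ+n₀ᵢ.
Stratum 1 (Non-smokers): n₁ = 194, n₀ = 65, n = 259; a·n₀/n = 81·65/259 = 20.3282; c·n₁/n = 19·194/259 = 14.2317
Stratum 2 (Smokers): n₁ = 130, n₀ = 154, n = 284; a·n₀/n = 66·154/284 = 35.7887; c·n₁/n = 49·130/284 = 22.4296
RR_MH = (20.3282 + 35.7887) / (14.2317 + 22.4296) = 56.1169 / 36.6612 = 1.53069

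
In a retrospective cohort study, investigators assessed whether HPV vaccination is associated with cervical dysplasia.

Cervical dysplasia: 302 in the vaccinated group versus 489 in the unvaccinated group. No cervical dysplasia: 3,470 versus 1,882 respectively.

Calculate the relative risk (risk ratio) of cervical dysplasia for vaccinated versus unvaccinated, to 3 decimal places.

0.388

From the description: a = 302, b = 3470, c = 489, d = 1882.
Risk in exposed = 302/3772 = 0.08006; risk in unexposed = 489/2371 = 0.20624.
RR = 0.08006 / 0.20624 = 0.38820
The risk is 61% lower among the exposed than among the unexposed.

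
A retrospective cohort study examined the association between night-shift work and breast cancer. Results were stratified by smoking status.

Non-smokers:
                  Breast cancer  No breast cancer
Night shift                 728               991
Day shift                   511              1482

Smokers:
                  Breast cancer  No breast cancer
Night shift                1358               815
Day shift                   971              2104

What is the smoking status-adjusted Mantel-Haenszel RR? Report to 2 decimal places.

RR_MH = Σ(aᵢ·n₀ᵢ/nᵢ) / Σ(cᵢ·n₁ᵢ/nᵢ), with n₁ᵢ = aᵢ+bᵢ (exposed), n₀ᵢ = cᵢ+dᵢ (unexposed), nᵢ = n₁ᵢ+n₀ᵢ.
Stratum 1 (Non-smokers): n₁ = 1719, n₀ = 1993, n = 3712; a·n₀/n = 728·1993/3712 = 390.8685; c·n₁/n = 511·1719/3712 = 236.6404
Stratum 2 (Smokers): n₁ = 2173, n₀ = 3075, n = 5248; a·n₀/n = 1358·3075/5248 = 795.7031; c·n₁/n = 971·2173/5248 = 402.0547
RR_MH = (390.8685 + 795.7031) / (236.6404 + 402.0547) = 1186.5717 / 638.6950 = 1.85781

1.86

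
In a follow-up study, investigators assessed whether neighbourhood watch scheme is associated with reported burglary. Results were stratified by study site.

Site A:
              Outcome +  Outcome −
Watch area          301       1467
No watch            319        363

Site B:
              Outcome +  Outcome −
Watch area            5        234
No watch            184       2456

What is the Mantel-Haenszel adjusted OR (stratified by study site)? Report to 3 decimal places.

OR_MH = Σ(aᵢdᵢ/nᵢ) / Σ(bᵢcᵢ/nᵢ), where nᵢ is the stratum total.
Stratum 1 (Site A): n = 2450; a·d/n = 301·363/2450 = 44.5971; b·c/n = 1467·319/2450 = 191.0094
Stratum 2 (Site B): n = 2879; a·d/n = 5·2456/2879 = 4.2654; b·c/n = 234·184/2879 = 14.9552
OR_MH = (44.5971 + 4.2654) / (191.0094 + 14.9552) = 48.8625 / 205.9646 = 0.23724

0.237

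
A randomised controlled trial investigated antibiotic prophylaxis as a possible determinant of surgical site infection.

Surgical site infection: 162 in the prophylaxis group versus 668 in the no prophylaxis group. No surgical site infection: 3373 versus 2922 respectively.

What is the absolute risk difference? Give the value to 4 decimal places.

From the description: a = 162, b = 3373, c = 668, d = 2922.
Risk in exposed = 162/3535 = 0.045827; risk in unexposed = 668/3590 = 0.186072.
Risk difference = 0.045827 − 0.186072 = -0.140245

-0.1402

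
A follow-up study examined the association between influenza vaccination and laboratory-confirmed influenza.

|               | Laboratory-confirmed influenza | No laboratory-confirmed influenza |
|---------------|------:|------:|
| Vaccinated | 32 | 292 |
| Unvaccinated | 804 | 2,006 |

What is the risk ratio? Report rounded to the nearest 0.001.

0.345

Cells: a = 32, b = 292, c = 804, d = 2006.
Risk in exposed = 32/324 = 0.09877; risk in unexposed = 804/2810 = 0.28612.
RR = 0.09877 / 0.28612 = 0.34519
The risk is 65% lower among the exposed than among the unexposed.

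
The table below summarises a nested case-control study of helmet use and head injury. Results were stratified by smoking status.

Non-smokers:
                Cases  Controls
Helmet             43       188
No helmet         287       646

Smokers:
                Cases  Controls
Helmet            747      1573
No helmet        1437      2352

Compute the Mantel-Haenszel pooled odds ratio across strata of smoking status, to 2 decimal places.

0.75

OR_MH = Σ(aᵢdᵢ/nᵢ) / Σ(bᵢcᵢ/nᵢ), where nᵢ is the stratum total.
Stratum 1 (Non-smokers): n = 1164; a·d/n = 43·646/1164 = 23.8643; b·c/n = 188·287/1164 = 46.3540
Stratum 2 (Smokers): n = 6109; a·d/n = 747·2352/6109 = 287.5993; b·c/n = 1573·1437/6109 = 370.0116
OR_MH = (23.8643 + 287.5993) / (46.3540 + 370.0116) = 311.4635 / 416.3656 = 0.74805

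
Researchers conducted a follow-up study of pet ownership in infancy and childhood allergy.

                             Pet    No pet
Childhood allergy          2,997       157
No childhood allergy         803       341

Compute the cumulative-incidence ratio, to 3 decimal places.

2.502

Reading the table with exposure as columns: a = 2997 (Pet, case), b = 803 (Pet, non-case), c = 157 (No pet, case), d = 341.
Risk in exposed = 2997/3800 = 0.78868; risk in unexposed = 157/498 = 0.31526.
RR = 0.78868 / 0.31526 = 2.50169
The risk among the exposed is 2.50 times that among the unexposed.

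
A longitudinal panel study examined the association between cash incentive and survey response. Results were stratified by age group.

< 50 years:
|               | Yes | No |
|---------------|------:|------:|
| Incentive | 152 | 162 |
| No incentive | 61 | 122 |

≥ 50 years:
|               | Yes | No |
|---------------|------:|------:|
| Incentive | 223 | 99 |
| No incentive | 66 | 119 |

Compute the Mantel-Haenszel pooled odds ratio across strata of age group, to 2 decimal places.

2.74

OR_MH = Σ(aᵢdᵢ/nᵢ) / Σ(bᵢcᵢ/nᵢ), where nᵢ is the stratum total.
Stratum 1 (< 50 years): n = 497; a·d/n = 152·122/497 = 37.3119; b·c/n = 162·61/497 = 19.8833
Stratum 2 (≥ 50 years): n = 507; a·d/n = 223·119/507 = 52.3412; b·c/n = 99·66/507 = 12.8876
OR_MH = (37.3119 + 52.3412) / (19.8833 + 12.8876) = 89.6531 / 32.7709 = 2.73576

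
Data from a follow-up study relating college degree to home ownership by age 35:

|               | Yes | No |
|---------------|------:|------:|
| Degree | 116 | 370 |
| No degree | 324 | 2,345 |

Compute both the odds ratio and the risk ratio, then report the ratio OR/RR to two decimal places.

Cells: a = 116, b = 370, c = 324, d = 2345.
OR = (116·2345)/(370·324) = 272020/119880 = 2.26910
Risk in exposed = 116/486 = 0.23868; risk in unexposed = 324/2669 = 0.12139; RR = 1.96619
OR/RR = 2.26910 / 1.96619 = 1.15406
The outcome is not rare, so the OR lies further from 1 than the RR.

1.15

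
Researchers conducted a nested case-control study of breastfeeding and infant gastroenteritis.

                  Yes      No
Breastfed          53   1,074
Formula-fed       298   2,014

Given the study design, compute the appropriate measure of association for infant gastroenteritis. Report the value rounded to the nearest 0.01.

Cells: a = 53, b = 1074, c = 298, d = 2014.
This is a nested case-control study: participants were sampled on outcome status, so risks in the source population cannot be estimated directly — relative risk is not valid here. The odds ratio is the appropriate measure.
OR = (a·d)/(b·c) = (53 × 2014) / (1074 × 298) = 106742 / 320052 = 0.33351

0.33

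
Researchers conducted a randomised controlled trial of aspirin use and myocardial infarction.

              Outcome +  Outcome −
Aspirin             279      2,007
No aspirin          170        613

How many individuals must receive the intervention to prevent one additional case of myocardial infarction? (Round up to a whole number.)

Risk in treated group = 279/2286 = 0.12205; risk in control = 170/783 = 0.21711.
Absolute risk reduction = 0.21711 − 0.12205 = 0.09507
NNT = 1 / ARR = 1 / 0.09507 = 10.519 → round up → 11

11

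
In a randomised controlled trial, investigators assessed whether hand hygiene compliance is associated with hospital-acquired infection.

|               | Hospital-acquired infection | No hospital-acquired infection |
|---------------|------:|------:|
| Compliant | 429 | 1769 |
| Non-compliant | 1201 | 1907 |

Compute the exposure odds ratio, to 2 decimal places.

Cells: a = 429, b = 1769, c = 1201, d = 1907.
OR = (a·d)/(b·c) = (429 × 1907) / (1769 × 1201) = 818103 / 2124569 = 0.38507
Exposure is associated with lower odds of hospital-acquired infection (OR = 0.39 < 1).

0.39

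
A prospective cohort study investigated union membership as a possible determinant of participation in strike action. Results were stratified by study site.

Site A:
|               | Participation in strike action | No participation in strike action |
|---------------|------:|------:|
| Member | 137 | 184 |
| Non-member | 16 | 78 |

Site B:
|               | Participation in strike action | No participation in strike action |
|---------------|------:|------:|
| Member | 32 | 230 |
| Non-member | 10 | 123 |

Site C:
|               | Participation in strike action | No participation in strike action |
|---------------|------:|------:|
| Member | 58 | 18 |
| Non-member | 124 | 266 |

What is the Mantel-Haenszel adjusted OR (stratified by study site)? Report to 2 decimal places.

OR_MH = Σ(aᵢdᵢ/nᵢ) / Σ(bᵢcᵢ/nᵢ), where nᵢ is the stratum total.
Stratum 1 (Site A): n = 415; a·d/n = 137·78/415 = 25.7494; b·c/n = 184·16/415 = 7.0940
Stratum 2 (Site B): n = 395; a·d/n = 32·123/395 = 9.9646; b·c/n = 230·10/395 = 5.8228
Stratum 3 (Site C): n = 466; a·d/n = 58·266/466 = 33.1073; b·c/n = 18·124/466 = 4.7897
OR_MH = (25.7494 + 9.9646 + 33.1073) / (7.0940 + 5.8228 + 4.7897) = 68.8213 / 17.7065 = 3.88679

3.89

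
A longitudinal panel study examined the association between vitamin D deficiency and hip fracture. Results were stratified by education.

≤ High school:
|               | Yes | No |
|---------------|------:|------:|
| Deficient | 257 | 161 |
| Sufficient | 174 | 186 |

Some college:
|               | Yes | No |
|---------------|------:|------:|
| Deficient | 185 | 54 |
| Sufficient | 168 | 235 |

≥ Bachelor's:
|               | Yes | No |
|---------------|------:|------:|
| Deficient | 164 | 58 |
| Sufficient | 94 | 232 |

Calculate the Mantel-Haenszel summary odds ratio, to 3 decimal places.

OR_MH = Σ(aᵢdᵢ/nᵢ) / Σ(bᵢcᵢ/nᵢ), where nᵢ is the stratum total.
Stratum 1 (≤ High school): n = 778; a·d/n = 257·186/778 = 61.4422; b·c/n = 161·174/778 = 36.0077
Stratum 2 (Some college): n = 642; a·d/n = 185·235/642 = 67.7181; b·c/n = 54·168/642 = 14.1308
Stratum 3 (≥ Bachelor's): n = 548; a·d/n = 164·232/548 = 69.4307; b·c/n = 58·94/548 = 9.9489
OR_MH = (61.4422 + 67.7181 + 69.4307) / (36.0077 + 14.1308 + 9.9489) = 198.5909 / 60.0875 = 3.30503

3.305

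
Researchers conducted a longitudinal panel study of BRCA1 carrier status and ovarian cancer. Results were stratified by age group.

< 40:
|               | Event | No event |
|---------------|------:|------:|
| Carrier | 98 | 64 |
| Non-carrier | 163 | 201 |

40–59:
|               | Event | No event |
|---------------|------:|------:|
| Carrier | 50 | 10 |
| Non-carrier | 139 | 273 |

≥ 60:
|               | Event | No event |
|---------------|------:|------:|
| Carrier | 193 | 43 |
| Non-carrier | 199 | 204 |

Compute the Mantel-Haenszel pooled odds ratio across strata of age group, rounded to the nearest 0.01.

3.54

OR_MH = Σ(aᵢdᵢ/nᵢ) / Σ(bᵢcᵢ/nᵢ), where nᵢ is the stratum total.
Stratum 1 (< 40): n = 526; a·d/n = 98·201/526 = 37.4487; b·c/n = 64·163/526 = 19.8327
Stratum 2 (40–59): n = 472; a·d/n = 50·273/472 = 28.9195; b·c/n = 10·139/472 = 2.9449
Stratum 3 (≥ 60): n = 639; a·d/n = 193·204/639 = 61.6150; b·c/n = 43·199/639 = 13.3912
OR_MH = (37.4487 + 28.9195 + 61.6150) / (19.8327 + 2.9449 + 13.3912) = 127.9832 / 36.1689 = 3.53849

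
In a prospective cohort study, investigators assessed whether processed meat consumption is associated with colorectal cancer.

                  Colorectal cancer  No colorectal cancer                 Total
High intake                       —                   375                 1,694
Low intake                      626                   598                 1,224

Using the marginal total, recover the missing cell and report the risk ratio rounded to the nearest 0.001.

1.522

The missing cell is in the exposed row: 1694 − 375 = 1319.
So a = 1319, b = 375, c = 626, d = 598.
RR = [a/(a+b)] / [c/(c+d)] = (1319/1694) / (626/1224) = 0.77863/0.51144 = 1.52243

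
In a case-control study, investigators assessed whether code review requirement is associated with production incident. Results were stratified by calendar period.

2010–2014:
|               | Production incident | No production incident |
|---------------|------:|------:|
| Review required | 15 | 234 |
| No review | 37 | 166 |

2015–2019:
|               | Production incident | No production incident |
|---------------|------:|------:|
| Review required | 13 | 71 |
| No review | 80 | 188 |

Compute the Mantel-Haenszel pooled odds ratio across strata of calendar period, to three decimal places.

OR_MH = Σ(aᵢdᵢ/nᵢ) / Σ(bᵢcᵢ/nᵢ), where nᵢ is the stratum total.
Stratum 1 (2010–2014): n = 452; a·d/n = 15·166/452 = 5.5088; b·c/n = 234·37/452 = 19.1549
Stratum 2 (2015–2019): n = 352; a·d/n = 13·188/352 = 6.9432; b·c/n = 71·80/352 = 16.1364
OR_MH = (5.5088 + 6.9432) / (19.1549 + 16.1364) = 12.4520 / 35.2912 = 0.35284

0.353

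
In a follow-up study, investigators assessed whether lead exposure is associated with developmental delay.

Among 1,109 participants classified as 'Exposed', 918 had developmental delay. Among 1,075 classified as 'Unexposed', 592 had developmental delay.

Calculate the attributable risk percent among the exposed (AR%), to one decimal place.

33.5

From the description: a = 918, b = 191, c = 592, d = 483.
Risk in exposed = 918/1109 = 0.82777; risk in unexposed = 592/1075 = 0.55070.
RR = 0.82777/0.55070 = 1.50313
AR% = (RR − 1)/RR × 100 = (1.50313 − 1)/1.50313 × 100 = 33.4724%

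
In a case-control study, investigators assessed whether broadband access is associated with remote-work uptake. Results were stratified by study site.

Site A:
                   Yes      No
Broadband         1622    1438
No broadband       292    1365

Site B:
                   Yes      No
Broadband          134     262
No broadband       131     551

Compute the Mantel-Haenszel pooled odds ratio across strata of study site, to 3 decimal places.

4.450

OR_MH = Σ(aᵢdᵢ/nᵢ) / Σ(bᵢcᵢ/nᵢ), where nᵢ is the stratum total.
Stratum 1 (Site A): n = 4717; a·d/n = 1622·1365/4717 = 469.3725; b·c/n = 1438·292/4717 = 89.0176
Stratum 2 (Site B): n = 1078; a·d/n = 134·551/1078 = 68.4917; b·c/n = 262·131/1078 = 31.8386
OR_MH = (469.3725 + 68.4917) / (89.0176 + 31.8386) = 537.8641 / 120.8562 = 4.45045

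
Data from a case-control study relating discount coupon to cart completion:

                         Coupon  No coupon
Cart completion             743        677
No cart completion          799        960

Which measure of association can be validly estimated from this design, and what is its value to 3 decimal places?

1.319

Reading the table with exposure as columns: a = 743 (Coupon, case), b = 799 (Coupon, non-case), c = 677 (No coupon, case), d = 960.
This is a case-control study: participants were sampled on outcome status, so risks in the source population cannot be estimated directly — relative risk is not valid here. The odds ratio is the appropriate measure.
OR = (a·d)/(b·c) = (743 × 960) / (799 × 677) = 713280 / 540923 = 1.31863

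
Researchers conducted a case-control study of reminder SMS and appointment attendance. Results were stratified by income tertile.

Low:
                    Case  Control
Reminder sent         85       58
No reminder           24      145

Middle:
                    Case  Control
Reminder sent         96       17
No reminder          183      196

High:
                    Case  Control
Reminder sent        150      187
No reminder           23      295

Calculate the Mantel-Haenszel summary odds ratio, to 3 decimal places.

OR_MH = Σ(aᵢdᵢ/nᵢ) / Σ(bᵢcᵢ/nᵢ), where nᵢ is the stratum total.
Stratum 1 (Low): n = 312; a·d/n = 85·145/312 = 39.5032; b·c/n = 58·24/312 = 4.4615
Stratum 2 (Middle): n = 492; a·d/n = 96·196/492 = 38.2439; b·c/n = 17·183/492 = 6.3232
Stratum 3 (High): n = 655; a·d/n = 150·295/655 = 67.5573; b·c/n = 187·23/655 = 6.5664
OR_MH = (39.5032 + 38.2439 + 67.5573) / (4.4615 + 6.3232 + 6.5664) = 145.3044 / 17.3511 = 8.37435

8.374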